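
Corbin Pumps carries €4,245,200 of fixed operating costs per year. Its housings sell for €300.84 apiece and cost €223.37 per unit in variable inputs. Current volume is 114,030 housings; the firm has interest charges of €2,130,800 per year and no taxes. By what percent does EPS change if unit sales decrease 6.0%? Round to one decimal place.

-21.6%

Total contribution margin = 114,030 × €77.47 = €8,833,904.10.
Subtracting fixed costs: EBIT = €8,833,904.10 − €4,245,200 = €4,588,704.10.
Interest = €2,130,800.00, so EBIT − I = €2,457,904.10.
DCL = total CM / (EBIT − I) = €8,833,904.10 / €2,457,904.10 = 3.5941.
%ΔEPS = DCL × %ΔSales = 3.5941 × -6.0% = -21.6%.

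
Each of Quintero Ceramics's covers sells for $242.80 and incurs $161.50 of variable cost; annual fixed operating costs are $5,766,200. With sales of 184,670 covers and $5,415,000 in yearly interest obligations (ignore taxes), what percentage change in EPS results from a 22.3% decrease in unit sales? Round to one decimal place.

-87.4%

Contribution at this volume is 184,670 × $81.30 = $15,013,671.00.
Operating income = contribution − fixed costs = $15,013,671.00 − $5,766,200 = $9,247,471.00.
Interest = $5,415,000.00, so EBIT − I = $3,832,471.00.
Degree of combined leverage = contribution ÷ (EBIT − I) = $15,013,671.00 ÷ $3,832,471.00 = 3.9175.
EPS therefore changes by 3.9175 × (-22.3%) = -87.4%.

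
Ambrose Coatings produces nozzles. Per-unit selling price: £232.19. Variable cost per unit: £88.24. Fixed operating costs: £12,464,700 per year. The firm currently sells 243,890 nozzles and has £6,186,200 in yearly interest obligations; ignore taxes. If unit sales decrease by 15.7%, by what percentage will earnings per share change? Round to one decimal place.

-33.5%

At 243,890 units, contribution = 243,890 × £143.95 = £35,107,965.50.
Operating income = contribution − fixed costs = £35,107,965.50 − £12,464,700 = £22,643,265.50.
Interest = £6,186,200.00, so EBIT − I = £16,457,065.50.
Degree of combined leverage = contribution ÷ (EBIT − I) = £35,107,965.50 ÷ £16,457,065.50 = 2.1333.
EPS therefore changes by 2.1333 × (-15.7%) = -33.5%.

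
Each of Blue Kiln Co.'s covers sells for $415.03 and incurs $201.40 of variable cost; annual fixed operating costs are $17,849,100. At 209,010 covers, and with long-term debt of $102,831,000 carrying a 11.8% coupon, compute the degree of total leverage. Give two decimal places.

3.04

Total contribution margin = 209,010 × $213.63 = $44,650,806.30.
EBIT = $44,650,806.30 − $17,849,100 = $26,801,706.30. Interest = $12,134,058.00, so EBIT − I = $14,667,648.30.
DCL = contribution ÷ (EBIT − I) = $44,650,806.30 ÷ $14,667,648.30 = 3.0442.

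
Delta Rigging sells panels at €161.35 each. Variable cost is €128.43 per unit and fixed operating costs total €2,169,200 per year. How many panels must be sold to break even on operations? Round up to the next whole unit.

Each unit contributes €161.35 − €128.43 = €32.92.
Break-even Q = €2,169,200 / €32.92 = 65,893.07 → 65,894 panels.

65,894 panels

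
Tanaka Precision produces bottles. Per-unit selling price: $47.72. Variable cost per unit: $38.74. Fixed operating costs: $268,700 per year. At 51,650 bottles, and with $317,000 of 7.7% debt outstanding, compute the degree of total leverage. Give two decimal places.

Contribution at this volume is 51,650 × $8.98 = $463,817.00.
Subtracting fixed costs: EBIT = $463,817.00 − $268,700 = $195,117.00. Interest = $24,409.00, so EBIT − I = $170,708.00.
Degree of total leverage = total CM / (EBIT − interest) = $463,817.00 / $170,708.00 = 2.7170.

2.72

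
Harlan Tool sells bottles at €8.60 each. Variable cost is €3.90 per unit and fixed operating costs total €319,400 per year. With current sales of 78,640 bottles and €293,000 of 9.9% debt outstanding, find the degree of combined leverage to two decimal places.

At 78,640 units, contribution = 78,640 × €4.70 = €369,608.00.
Subtracting fixed costs: EBIT = €369,608.00 − €319,400 = €50,208.00. Interest = €29,007.00, so EBIT − I = €21,201.00.
Degree of total leverage = total CM / (EBIT − interest) = €369,608.00 / €21,201.00 = 17.4335.

17.43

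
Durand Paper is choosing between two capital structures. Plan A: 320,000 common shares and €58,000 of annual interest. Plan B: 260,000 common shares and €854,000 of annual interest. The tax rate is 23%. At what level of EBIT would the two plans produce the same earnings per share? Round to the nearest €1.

€4,303,333

Set EPS_A = EPS_B: (EBIT − €58,000)(1 − 0.23) ÷ 320,000 = (EBIT − €854,000)(1 − 0.23) ÷ 260,000.
Cancelling (1 − t) and cross-multiplying: 260,000·(EBIT − 58,000) = 320,000·(EBIT − 854,000).
Solving, EBIT = (854,000·320,000 − 58,000·260,000) / (320,000 − 260,000) = 258,200,000,000 / 60,000 = 4,303,333.33.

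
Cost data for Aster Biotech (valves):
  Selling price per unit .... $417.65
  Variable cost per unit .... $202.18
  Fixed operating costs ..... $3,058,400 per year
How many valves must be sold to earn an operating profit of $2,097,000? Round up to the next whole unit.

Contribution margin per unit = $417.65 − $202.18 = $215.47.
Need Q such that Q × $215.47 − $3,058,400 = $2,097,000, i.e. Q = $5,155,400 / $215.47 = 23,926.30 → 23,927.

23,927 valves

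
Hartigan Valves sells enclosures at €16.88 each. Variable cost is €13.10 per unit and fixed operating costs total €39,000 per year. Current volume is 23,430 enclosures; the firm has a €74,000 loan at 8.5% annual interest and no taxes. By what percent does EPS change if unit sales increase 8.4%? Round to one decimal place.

+17.2%

Contribution at this volume is 23,430 × €3.78 = €88,565.40.
EBIT = €88,565.40 − €39,000 = €49,565.40.
After interest of €6,290.00, pre-tax earnings = €43,275.40.
Degree of combined leverage = contribution ÷ (EBIT − I) = €88,565.40 ÷ €43,275.40 = 2.0466.
%ΔEPS = DCL × %ΔSales = 2.0466 × +8.4% = +17.2%.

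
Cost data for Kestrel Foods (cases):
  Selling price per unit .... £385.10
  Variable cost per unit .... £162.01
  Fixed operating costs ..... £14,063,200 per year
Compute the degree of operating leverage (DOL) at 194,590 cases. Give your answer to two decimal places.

1.48

At 194,590 units, contribution = 194,590 × £223.09 = £43,411,083.10.
EBIT = £43,411,083.10 − £14,063,200 = £29,347,883.10.
DOL = contribution ÷ EBIT = £43,411,083.10 ÷ £29,347,883.10 = 1.4792.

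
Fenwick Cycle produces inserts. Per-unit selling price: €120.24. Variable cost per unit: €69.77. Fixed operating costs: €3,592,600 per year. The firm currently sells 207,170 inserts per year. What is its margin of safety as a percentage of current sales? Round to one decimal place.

Contribution margin per unit = €120.24 − €69.77 = €50.47. Break-even units = €3,592,600 ÷ €50.47 = 71,182.88; break-even revenue = 71,182.88 × €120.24 = €8,559,029.60.
Actual sales revenue = 207,170 × €120.24 = €24,910,120.80.
Margin of safety = (€24,910,120.80 − €8,559,029.60) ÷ €24,910,120.80 = 65.6%.

65.6%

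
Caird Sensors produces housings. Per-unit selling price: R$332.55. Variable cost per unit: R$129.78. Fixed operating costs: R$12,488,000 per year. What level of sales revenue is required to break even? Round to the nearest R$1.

CM per unit = R$332.55 − R$129.78 = R$202.77; CM ratio = R$202.77 / R$332.55 = 0.6097.
Break-even revenue = fixed costs × price ÷ CM = R$12,488,000 × R$332.55 ÷ R$202.77 = R$20,480,763.

R$20,480,763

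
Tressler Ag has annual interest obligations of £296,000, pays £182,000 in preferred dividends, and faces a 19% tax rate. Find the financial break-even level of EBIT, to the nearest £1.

Preferred dividends are paid after tax, so their pre-tax equivalent is £182,000 ÷ (1 − 0.19) = £224,691.36.
EPS = 0 when EBIT covers interest plus the pre-tax preferred burden: £296,000 + £224,691.36 = £520,691.36.

£520,691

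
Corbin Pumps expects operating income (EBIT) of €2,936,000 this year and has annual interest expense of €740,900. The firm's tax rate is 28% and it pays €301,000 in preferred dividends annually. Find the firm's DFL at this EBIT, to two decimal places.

Interest = €740,900.00.
Preferred dividends grossed up pre-tax: €301,000 / (1 − 0.28) = €418,055.56.
DFL = EBIT ÷ [EBIT − I − D_p/(1−t)] = €2,936,000 ÷ [€2,936,000 − €740,900.00 − €418,055.56] = €2,936,000 ÷ €1,777,044.44 = 1.6522.

1.65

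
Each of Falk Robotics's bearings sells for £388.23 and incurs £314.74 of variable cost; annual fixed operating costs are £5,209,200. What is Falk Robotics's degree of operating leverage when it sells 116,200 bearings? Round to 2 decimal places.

2.56

At 116,200 units, contribution = 116,200 × £73.49 = £8,539,538.00.
Subtracting fixed costs: EBIT = £8,539,538.00 − £5,209,200 = £3,330,338.00.
Degree of operating leverage = £8,539,538.00 / £3,330,338.00 = 2.5642.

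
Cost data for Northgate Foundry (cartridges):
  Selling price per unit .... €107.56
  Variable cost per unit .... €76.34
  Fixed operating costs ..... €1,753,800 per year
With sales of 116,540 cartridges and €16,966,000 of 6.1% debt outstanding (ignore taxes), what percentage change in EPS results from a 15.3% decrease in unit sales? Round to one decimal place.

At 116,540 units, contribution = 116,540 × €31.22 = €3,638,378.80.
EBIT = €3,638,378.80 − €1,753,800 = €1,884,578.80.
After interest of €1,034,926.00, pre-tax earnings = €849,652.80.
DCL = total CM / (EBIT − I) = €3,638,378.80 / €849,652.80 = 4.2822.
EPS therefore changes by 4.2822 × (-15.3%) = -65.5%.

-65.5%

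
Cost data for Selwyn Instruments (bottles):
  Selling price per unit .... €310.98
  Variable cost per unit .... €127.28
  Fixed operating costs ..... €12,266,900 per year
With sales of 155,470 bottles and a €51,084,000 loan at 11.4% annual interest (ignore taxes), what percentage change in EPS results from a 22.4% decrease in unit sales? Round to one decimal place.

Contribution at this volume is 155,470 × €183.70 = €28,559,839.00.
Subtracting fixed costs: EBIT = €28,559,839.00 − €12,266,900 = €16,292,939.00.
After interest of €5,823,576.00, pre-tax earnings = €10,469,363.00.
Degree of combined leverage = contribution ÷ (EBIT − I) = €28,559,839.00 ÷ €10,469,363.00 = 2.7279.
%ΔEPS = DCL × %ΔSales = 2.7279 × -22.4% = -61.1%.

-61.1%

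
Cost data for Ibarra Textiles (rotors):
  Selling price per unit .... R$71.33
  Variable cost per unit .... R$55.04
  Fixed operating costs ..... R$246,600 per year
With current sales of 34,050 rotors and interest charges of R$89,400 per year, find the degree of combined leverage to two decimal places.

2.54

At 34,050 units, contribution = 34,050 × R$16.29 = R$554,674.50.
EBIT = R$554,674.50 − R$246,600 = R$308,074.50. Interest = R$89,400.00, so EBIT − I = R$218,674.50.
Degree of total leverage = total CM / (EBIT − interest) = R$554,674.50 / R$218,674.50 = 2.5365.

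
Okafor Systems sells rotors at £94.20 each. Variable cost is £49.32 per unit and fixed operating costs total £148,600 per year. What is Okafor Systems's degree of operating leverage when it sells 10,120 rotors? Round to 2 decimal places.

1.49

Contribution at this volume is 10,120 × £44.88 = £454,185.60.
Operating income = contribution − fixed costs = £454,185.60 − £148,600 = £305,585.60.
Degree of operating leverage = £454,185.60 / £305,585.60 = 1.4863.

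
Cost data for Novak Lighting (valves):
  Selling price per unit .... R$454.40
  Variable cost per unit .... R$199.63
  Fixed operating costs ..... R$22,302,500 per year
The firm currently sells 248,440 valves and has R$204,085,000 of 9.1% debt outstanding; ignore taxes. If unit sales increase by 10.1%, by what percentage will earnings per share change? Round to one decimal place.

+28.5%

At 248,440 units, contribution = 248,440 × R$254.77 = R$63,295,058.80.
Subtracting fixed costs: EBIT = R$63,295,058.80 − R$22,302,500 = R$40,992,558.80.
Interest = R$18,571,735.00, so EBIT − I = R$22,420,823.80.
Degree of combined leverage = contribution ÷ (EBIT − I) = R$63,295,058.80 ÷ R$22,420,823.80 = 2.8230.
EPS therefore changes by 2.8230 × (+10.1%) = +28.5%.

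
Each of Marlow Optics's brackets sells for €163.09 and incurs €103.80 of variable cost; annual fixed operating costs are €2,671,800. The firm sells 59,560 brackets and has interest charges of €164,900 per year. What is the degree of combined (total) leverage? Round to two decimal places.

At 59,560 units, contribution = 59,560 × €59.29 = €3,531,312.40.
Subtracting fixed costs: EBIT = €3,531,312.40 − €2,671,800 = €859,512.40. Interest = €164,900.00.
DOL = €3,531,312.40 ÷ €859,512.40 = 4.1085; DFL = €859,512.40 ÷ €694,612.40 = 1.2374.
Combined leverage = 4.1085 × 1.2374 = 5.0839.

5.08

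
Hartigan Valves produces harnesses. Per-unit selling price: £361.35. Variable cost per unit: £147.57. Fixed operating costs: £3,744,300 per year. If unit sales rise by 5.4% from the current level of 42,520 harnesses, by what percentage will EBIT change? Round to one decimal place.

+9.2%

At 42,520 units, contribution = 42,520 × £213.78 = £9,089,925.60.
Operating income = contribution − fixed costs = £9,089,925.60 − £3,744,300 = £5,345,625.60.
DOL = contribution ÷ EBIT = £9,089,925.60 ÷ £5,345,625.60 = 1.7004.
Operating income changes by 1.7004 × +5.4% = +9.2%.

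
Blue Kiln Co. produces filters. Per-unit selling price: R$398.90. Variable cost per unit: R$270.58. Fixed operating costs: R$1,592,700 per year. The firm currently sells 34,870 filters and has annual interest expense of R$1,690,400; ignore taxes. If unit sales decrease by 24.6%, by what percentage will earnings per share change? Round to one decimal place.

-92.4%

Total contribution margin = 34,870 × R$128.32 = R$4,474,518.40.
Operating income = contribution − fixed costs = R$4,474,518.40 − R$1,592,700 = R$2,881,818.40.
Interest = R$1,690,400.00, so EBIT − I = R$1,191,418.40.
Degree of combined leverage = contribution ÷ (EBIT − I) = R$4,474,518.40 ÷ R$1,191,418.40 = 3.7556.
%ΔEPS = DCL × %ΔSales = 3.7556 × -24.6% = -92.4%.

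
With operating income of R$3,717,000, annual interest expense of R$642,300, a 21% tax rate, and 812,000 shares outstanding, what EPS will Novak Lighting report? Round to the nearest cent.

Pre-tax income = R$3,717,000 − R$642,300.00 = R$3,074,700.00.
Net income = R$3,074,700.00 × (1 − 0.21) = R$2,429,013.00.
EPS = R$2,429,013.00 ÷ 812,000 = R$2.99.

R$2.99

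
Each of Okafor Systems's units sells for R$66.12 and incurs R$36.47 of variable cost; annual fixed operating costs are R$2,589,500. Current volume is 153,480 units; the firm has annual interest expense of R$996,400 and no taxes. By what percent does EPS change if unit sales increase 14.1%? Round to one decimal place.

+66.5%

Contribution at this volume is 153,480 × R$29.65 = R$4,550,682.00.
Operating income = contribution − fixed costs = R$4,550,682.00 − R$2,589,500 = R$1,961,182.00.
Interest = R$996,400.00, so EBIT − I = R$964,782.00.
Degree of combined leverage = contribution ÷ (EBIT − I) = R$4,550,682.00 ÷ R$964,782.00 = 4.7168.
%ΔEPS = DCL × %ΔSales = 4.7168 × +14.1% = +66.5%.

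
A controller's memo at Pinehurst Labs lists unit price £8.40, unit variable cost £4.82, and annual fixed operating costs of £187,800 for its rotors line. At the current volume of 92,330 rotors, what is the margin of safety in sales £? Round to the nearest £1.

£334,924

Unit CM = price − variable cost = £8.40 − £4.82 = £3.58. Break-even units = £187,800 ÷ £3.58 = 52,458.10; break-even revenue = 52,458.10 × £8.40 = £440,648.04.
Actual sales revenue = 92,330 × £8.40 = £775,572.00.
Margin of safety = £775,572.00 − £440,648.04 = £334,924.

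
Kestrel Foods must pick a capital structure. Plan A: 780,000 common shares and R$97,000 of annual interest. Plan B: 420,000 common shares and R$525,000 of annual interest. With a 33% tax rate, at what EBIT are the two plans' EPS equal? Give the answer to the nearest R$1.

At indifference, (EBIT − 97,000)(1 − t)/780,000 = (EBIT − 525,000)(1 − t)/420,000.
The (1 − t) factor cancels: (EBIT − 97,000) × 420,000 = (EBIT − 525,000) × 780,000.
Solving, EBIT = (525,000·780,000 − 97,000·420,000) / (780,000 − 420,000) = 368,760,000,000 / 360,000 = 1,024,333.33.

R$1,024,333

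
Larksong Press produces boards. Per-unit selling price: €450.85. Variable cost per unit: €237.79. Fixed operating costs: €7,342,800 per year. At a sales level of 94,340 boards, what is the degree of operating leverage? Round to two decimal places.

1.58

Total contribution margin = 94,340 × €213.06 = €20,100,080.40.
Subtracting fixed costs: EBIT = €20,100,080.40 − €7,342,800 = €12,757,280.40.
Degree of operating leverage = €20,100,080.40 / €12,757,280.40 = 1.5756.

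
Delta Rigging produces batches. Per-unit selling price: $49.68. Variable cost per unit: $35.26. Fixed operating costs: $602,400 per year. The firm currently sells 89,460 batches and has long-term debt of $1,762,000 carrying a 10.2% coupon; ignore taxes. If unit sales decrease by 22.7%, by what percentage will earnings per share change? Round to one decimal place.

At 89,460 units, contribution = 89,460 × $14.42 = $1,290,013.20.
EBIT = $1,290,013.20 − $602,400 = $687,613.20.
Interest = $179,724.00, so EBIT − I = $507,889.20.
Degree of combined leverage = contribution ÷ (EBIT − I) = $1,290,013.20 ÷ $507,889.20 = 2.5400.
%ΔEPS = DCL × %ΔSales = 2.5400 × -22.7% = -57.7%.

-57.7%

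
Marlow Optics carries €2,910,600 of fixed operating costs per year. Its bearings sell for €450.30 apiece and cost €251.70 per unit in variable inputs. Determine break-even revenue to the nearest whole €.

CM per unit = €450.30 − €251.70 = €198.60; CM ratio = €198.60 / €450.30 = 0.4410.
Break-even sales = FC ÷ CM ratio = €2,910,600 × €450.30 / €198.60 = €6,599,412.

€6,599,412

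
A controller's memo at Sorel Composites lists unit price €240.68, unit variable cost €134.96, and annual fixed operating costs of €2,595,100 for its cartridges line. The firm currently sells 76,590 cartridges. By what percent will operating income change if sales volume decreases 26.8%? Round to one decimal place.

-39.4%

Contribution at this volume is 76,590 × €105.72 = €8,097,094.80.
Subtracting fixed costs: EBIT = €8,097,094.80 − €2,595,100 = €5,501,994.80.
Degree of operating leverage = €8,097,094.80 / €5,501,994.80 = 1.4717.
So EBIT moves 1.4717 × (-26.8%) = -39.4%.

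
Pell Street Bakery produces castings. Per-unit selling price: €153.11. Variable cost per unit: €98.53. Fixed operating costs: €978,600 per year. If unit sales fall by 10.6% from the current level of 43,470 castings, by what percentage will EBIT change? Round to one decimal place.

-18.0%

Contribution at this volume is 43,470 × €54.58 = €2,372,592.60.
EBIT = €2,372,592.60 − €978,600 = €1,393,992.60.
So DOL = total CM / EBIT = €2,372,592.60 / €1,393,992.60 = 1.7020.
So EBIT moves 1.7020 × (-10.6%) = -18.0%.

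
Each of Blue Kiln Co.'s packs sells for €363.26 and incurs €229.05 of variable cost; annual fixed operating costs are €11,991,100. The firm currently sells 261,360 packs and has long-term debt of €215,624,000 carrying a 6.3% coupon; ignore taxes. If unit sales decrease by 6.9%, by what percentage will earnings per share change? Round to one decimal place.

-25.5%

At 261,360 units, contribution = 261,360 × €134.21 = €35,077,125.60.
EBIT = €35,077,125.60 − €11,991,100 = €23,086,025.60.
After interest of €13,584,312.00, pre-tax earnings = €9,501,713.60.
DCL = total CM / (EBIT − I) = €35,077,125.60 / €9,501,713.60 = 3.6917.
%ΔEPS = DCL × %ΔSales = 3.6917 × -6.9% = -25.5%.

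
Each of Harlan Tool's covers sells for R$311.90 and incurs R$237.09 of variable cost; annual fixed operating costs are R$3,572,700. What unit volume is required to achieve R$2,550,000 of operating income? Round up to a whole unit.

81,844 covers

Contribution margin per unit = R$311.90 − R$237.09 = R$74.81.
Units = (FC + target) / CM = (R$3,572,700 + R$2,550,000) / R$74.81 = 81,843.34, so 81,844 covers.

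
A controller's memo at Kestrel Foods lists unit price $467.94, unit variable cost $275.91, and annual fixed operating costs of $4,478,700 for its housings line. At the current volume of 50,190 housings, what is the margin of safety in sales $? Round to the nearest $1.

Each unit contributes $467.94 − $275.91 = $192.03. Break-even units = $4,478,700 ÷ $192.03 = 23,322.92; break-even revenue = 23,322.92 × $467.94 = $10,913,726.39.
Actual sales revenue = 50,190 × $467.94 = $23,485,908.60.
Margin of safety = $23,485,908.60 − $10,913,726.39 = $12,572,182.

$12,572,182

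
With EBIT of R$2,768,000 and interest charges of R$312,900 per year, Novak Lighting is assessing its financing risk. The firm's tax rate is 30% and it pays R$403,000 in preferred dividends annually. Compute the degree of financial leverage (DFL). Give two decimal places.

Interest = R$312,900.00.
Pre-tax preferred-dividend burden = R$403,000 ÷ (1 − 0.30) = R$575,714.29.
DFL = EBIT ÷ [EBIT − I − D_p/(1−t)] = R$2,768,000 ÷ [R$2,768,000 − R$312,900.00 − R$575,714.29] = R$2,768,000 ÷ R$1,879,385.71 = 1.4728.

1.47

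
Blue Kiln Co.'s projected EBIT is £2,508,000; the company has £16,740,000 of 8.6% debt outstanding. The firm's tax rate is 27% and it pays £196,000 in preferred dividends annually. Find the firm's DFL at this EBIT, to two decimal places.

3.14

Annual interest charges come to £1,439,640.00.
Preferred dividends grossed up pre-tax: £196,000 / (1 − 0.27) = £268,493.15.
DFL = EBIT ÷ [EBIT − I − D_p/(1−t)] = £2,508,000 ÷ [£2,508,000 − £1,439,640.00 − £268,493.15] = £2,508,000 ÷ £799,866.85 = 3.1355.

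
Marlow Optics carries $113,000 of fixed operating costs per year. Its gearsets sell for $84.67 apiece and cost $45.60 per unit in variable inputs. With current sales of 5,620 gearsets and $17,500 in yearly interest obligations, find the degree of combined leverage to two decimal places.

Contribution at this volume is 5,620 × $39.07 = $219,573.40.
EBIT = $219,573.40 − $113,000 = $106,573.40. Interest = $17,500.00, so EBIT − I = $89,073.40.
Degree of total leverage = total CM / (EBIT − interest) = $219,573.40 / $89,073.40 = 2.4651.

2.47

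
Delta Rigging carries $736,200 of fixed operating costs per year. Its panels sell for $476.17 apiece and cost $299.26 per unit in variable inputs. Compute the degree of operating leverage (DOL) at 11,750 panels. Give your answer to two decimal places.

1.55

At 11,750 units, contribution = 11,750 × $176.91 = $2,078,692.50.
Subtracting fixed costs: EBIT = $2,078,692.50 − $736,200 = $1,342,492.50.
So DOL = total CM / EBIT = $2,078,692.50 / $1,342,492.50 = 1.5484.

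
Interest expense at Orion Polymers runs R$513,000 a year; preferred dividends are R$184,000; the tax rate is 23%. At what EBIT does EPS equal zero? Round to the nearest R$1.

Grossing the preferred dividend up to pre-tax terms: R$184,000 / (1 − 0.23) = R$238,961.04.
Financial break-even EBIT = interest + D_p ÷ (1 − t) = R$513,000 + R$238,961.04 = R$751,961.04.

R$751,961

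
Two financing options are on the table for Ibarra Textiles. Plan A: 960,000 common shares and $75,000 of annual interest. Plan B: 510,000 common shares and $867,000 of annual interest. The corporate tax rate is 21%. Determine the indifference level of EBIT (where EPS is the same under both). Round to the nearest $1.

$1,764,600

Set EPS_A = EPS_B: (EBIT − $75,000)(1 − 0.21) ÷ 960,000 = (EBIT − $867,000)(1 − 0.21) ÷ 510,000.
Cancelling (1 − t) and cross-multiplying: 510,000·(EBIT − 75,000) = 960,000·(EBIT − 867,000).
EBIT × (960,000 − 510,000) = 867,000 × 960,000 − 75,000 × 510,000 = 794,070,000,000, so EBIT = 794,070,000,000 ÷ 450,000 = 1,764,600.00.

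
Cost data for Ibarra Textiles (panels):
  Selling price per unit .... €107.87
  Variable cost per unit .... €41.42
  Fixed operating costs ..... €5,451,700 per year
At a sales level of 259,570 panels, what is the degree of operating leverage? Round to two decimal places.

At 259,570 units, contribution = 259,570 × €66.45 = €17,248,426.50.
Operating income = contribution − fixed costs = €17,248,426.50 − €5,451,700 = €11,796,726.50.
Degree of operating leverage = €17,248,426.50 / €11,796,726.50 = 1.4621.

1.46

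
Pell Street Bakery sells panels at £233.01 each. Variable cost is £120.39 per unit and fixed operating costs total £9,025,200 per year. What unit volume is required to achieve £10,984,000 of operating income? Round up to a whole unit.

Each unit contributes £233.01 − £120.39 = £112.62.
Units = (FC + target) / CM = (£9,025,200 + £10,984,000) / £112.62 = 177,670.04, so 177,671 panels.

177,671 panels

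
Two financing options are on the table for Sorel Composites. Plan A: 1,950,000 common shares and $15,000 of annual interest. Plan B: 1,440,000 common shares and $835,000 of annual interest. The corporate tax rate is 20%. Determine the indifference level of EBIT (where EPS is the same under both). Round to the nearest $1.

At indifference, (EBIT − 15,000)(1 − t)/1,950,000 = (EBIT − 835,000)(1 − t)/1,440,000.
Cancelling (1 − t) and cross-multiplying: 1,440,000·(EBIT − 15,000) = 1,950,000·(EBIT − 835,000).
Solving, EBIT = (835,000·1,950,000 − 15,000·1,440,000) / (1,950,000 − 1,440,000) = 1,606,650,000,000 / 510,000 = 3,150,294.12.

$3,150,294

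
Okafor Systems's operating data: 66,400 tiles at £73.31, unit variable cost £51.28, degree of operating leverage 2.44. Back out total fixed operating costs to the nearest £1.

At 66,400 units, contribution = 66,400 × £22.03 = £1,462,792.00.
DOL = contribution / EBIT, so EBIT = £1,462,792.00 / 2.44 = £599,504.92.
Fixed costs = CM − EBIT = £1,462,792.00 − £599,504.92 = £863,287.

£863,287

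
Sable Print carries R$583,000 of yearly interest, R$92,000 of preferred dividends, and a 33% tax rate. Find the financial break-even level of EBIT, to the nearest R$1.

R$720,313

Grossing the preferred dividend up to pre-tax terms: R$92,000 / (1 − 0.33) = R$137,313.43.
Financial break-even EBIT = interest + D_p ÷ (1 − t) = R$583,000 + R$137,313.43 = R$720,313.43.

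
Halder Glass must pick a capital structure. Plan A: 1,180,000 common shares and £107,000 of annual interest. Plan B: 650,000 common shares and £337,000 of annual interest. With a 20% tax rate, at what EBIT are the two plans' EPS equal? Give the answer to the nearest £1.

£619,075

At indifference, (EBIT − 107,000)(1 − t)/1,180,000 = (EBIT − 337,000)(1 − t)/650,000.
The (1 − t) factor cancels: (EBIT − 107,000) × 650,000 = (EBIT − 337,000) × 1,180,000.
Solving, EBIT = (337,000·1,180,000 − 107,000·650,000) / (1,180,000 − 650,000) = 328,110,000,000 / 530,000 = 619,075.47.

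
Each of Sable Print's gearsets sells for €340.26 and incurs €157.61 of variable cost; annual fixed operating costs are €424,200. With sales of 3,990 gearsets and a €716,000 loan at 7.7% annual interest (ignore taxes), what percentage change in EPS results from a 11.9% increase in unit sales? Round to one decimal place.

Total contribution margin = 3,990 × €182.65 = €728,773.50.
Operating income = contribution − fixed costs = €728,773.50 − €424,200 = €304,573.50.
After interest of €55,132.00, pre-tax earnings = €249,441.50.
DCL = total CM / (EBIT − I) = €728,773.50 / €249,441.50 = 2.9216.
EPS therefore changes by 2.9216 × (+11.9%) = +34.8%.

+34.8%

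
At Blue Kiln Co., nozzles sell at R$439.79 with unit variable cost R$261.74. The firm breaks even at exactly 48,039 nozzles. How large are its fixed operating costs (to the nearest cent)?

Contribution margin per unit = R$439.79 − R$261.74 = R$178.05.
Since BE = FC / CM, FC = 48,039 × R$178.05 = R$8,553,343.95.

R$8,553,343.95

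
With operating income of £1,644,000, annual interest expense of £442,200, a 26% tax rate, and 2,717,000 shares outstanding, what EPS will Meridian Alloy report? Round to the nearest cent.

£0.33

Interest = £442,200.00, so EBT = £1,644,000 − £442,200.00 = £1,201,800.00.
After tax at 26%: net income = £1,201,800.00 × 0.74 = £889,332.00.
EPS = £889,332.00 ÷ 2,717,000 = £0.33.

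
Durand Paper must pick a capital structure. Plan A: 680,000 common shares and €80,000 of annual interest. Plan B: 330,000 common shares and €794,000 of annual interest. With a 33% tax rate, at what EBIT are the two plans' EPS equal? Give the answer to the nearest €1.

At indifference, (EBIT − 80,000)(1 − t)/680,000 = (EBIT − 794,000)(1 − t)/330,000.
The (1 − t) factor cancels: (EBIT − 80,000) × 330,000 = (EBIT − 794,000) × 680,000.
Solving, EBIT = (794,000·680,000 − 80,000·330,000) / (680,000 − 330,000) = 513,520,000,000 / 350,000 = 1,467,200.00.

€1,467,200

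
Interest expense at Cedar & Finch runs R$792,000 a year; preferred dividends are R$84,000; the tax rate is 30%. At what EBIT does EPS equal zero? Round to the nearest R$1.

R$912,000

Preferred dividends are paid after tax, so their pre-tax equivalent is R$84,000 ÷ (1 − 0.30) = R$120,000.00.
Financial break-even EBIT = interest + D_p ÷ (1 − t) = R$792,000 + R$120,000.00 = R$912,000.00.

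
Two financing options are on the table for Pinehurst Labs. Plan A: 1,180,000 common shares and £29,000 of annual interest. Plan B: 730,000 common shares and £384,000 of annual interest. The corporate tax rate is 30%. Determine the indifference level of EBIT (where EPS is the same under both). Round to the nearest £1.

Set EPS_A = EPS_B: (EBIT − £29,000)(1 − 0.30) ÷ 1,180,000 = (EBIT − £384,000)(1 − 0.30) ÷ 730,000.
Cancelling (1 − t) and cross-multiplying: 730,000·(EBIT − 29,000) = 1,180,000·(EBIT − 384,000).
EBIT × (1,180,000 − 730,000) = 384,000 × 1,180,000 − 29,000 × 730,000 = 431,950,000,000, so EBIT = 431,950,000,000 ÷ 450,000 = 959,888.89.

£959,889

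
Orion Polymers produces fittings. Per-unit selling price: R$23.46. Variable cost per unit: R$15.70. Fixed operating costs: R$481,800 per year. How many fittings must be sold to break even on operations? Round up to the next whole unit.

Contribution margin per unit = R$23.46 − R$15.70 = R$7.76.
Units to break even: R$481,800 ÷ R$7.76 = 62,087.63, rounded up to 62,088.

62,088 fittings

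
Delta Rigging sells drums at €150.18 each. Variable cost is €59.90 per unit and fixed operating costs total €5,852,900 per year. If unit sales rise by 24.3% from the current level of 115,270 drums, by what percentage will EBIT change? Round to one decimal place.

At 115,270 units, contribution = 115,270 × €90.28 = €10,406,575.60.
EBIT = €10,406,575.60 − €5,852,900 = €4,553,675.60.
So DOL = total CM / EBIT = €10,406,575.60 / €4,553,675.60 = 2.2853.
%ΔEBIT = DOL × %ΔSales = 2.2853 × +24.3% = +55.5%.

+55.5%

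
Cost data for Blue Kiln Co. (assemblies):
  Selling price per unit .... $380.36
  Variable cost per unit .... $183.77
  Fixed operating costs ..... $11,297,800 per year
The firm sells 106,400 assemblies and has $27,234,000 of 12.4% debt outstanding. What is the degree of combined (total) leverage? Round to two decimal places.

3.35

At 106,400 units, contribution = 106,400 × $196.59 = $20,917,176.00.
Subtracting fixed costs: EBIT = $20,917,176.00 − $11,297,800 = $9,619,376.00. Interest = $3,377,016.00.
DOL = $20,917,176.00 ÷ $9,619,376.00 = 2.1745; DFL = $9,619,376.00 ÷ $6,242,360.00 = 1.5410.
Combined leverage = 2.1745 × 1.5410 = 3.3509.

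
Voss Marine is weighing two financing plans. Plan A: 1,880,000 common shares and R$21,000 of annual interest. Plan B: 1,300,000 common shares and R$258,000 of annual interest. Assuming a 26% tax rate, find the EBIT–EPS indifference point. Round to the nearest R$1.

Set EPS_A = EPS_B: (EBIT − R$21,000)(1 − 0.26) ÷ 1,880,000 = (EBIT − R$258,000)(1 − 0.26) ÷ 1,300,000.
Cancelling (1 − t) and cross-multiplying: 1,300,000·(EBIT − 21,000) = 1,880,000·(EBIT − 258,000).
Solving, EBIT = (258,000·1,880,000 − 21,000·1,300,000) / (1,880,000 − 1,300,000) = 457,740,000,000 / 580,000 = 789,206.90.

R$789,207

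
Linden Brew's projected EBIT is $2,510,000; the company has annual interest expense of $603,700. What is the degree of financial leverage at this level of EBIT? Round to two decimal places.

Annual interest charges come to $603,700.00.
Degree of financial leverage = EBIT / (EBIT − interest) = $2,510,000 / $1,906,300.00 = 1.3167.

1.32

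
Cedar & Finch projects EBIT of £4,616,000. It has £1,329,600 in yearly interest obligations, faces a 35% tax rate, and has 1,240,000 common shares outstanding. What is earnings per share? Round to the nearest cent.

£1.72

Interest = £1,329,600.00, so EBT = £4,616,000 − £1,329,600.00 = £3,286,400.00.
After tax at 35%: net income = £3,286,400.00 × 0.65 = £2,136,160.00.
Per share: £2,136,160.00 / 1,240,000 shares = £1.72.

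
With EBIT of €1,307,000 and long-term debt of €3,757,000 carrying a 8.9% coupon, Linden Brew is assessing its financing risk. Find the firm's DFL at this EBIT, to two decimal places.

1.34

Interest = €334,373.00.
DFL = EBIT ÷ (EBIT − I) = €1,307,000 ÷ (€1,307,000 − €334,373.00) = €1,307,000 ÷ €972,627.00 = 1.3438.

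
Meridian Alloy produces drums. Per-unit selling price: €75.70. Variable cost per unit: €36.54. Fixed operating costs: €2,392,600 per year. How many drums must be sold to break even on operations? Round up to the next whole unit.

61,099 drums

Unit CM = price − variable cost = €75.70 − €36.54 = €39.16.
Break-even Q = €2,392,600 / €39.16 = 61,098.06 → 61,099 drums.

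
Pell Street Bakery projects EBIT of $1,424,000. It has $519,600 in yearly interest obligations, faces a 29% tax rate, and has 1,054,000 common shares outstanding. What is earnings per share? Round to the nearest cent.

$0.61

Pre-tax income = $1,424,000 − $519,600.00 = $904,400.00.
Net income = $904,400.00 × (1 − 0.29) = $642,124.00.
Per share: $642,124.00 / 1,054,000 shares = $0.61.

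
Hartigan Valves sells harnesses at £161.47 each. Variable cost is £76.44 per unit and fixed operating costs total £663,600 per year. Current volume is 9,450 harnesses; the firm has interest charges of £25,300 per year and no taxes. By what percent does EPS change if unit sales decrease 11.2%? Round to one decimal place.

Contribution at this volume is 9,450 × £85.03 = £803,533.50.
EBIT = £803,533.50 − £663,600 = £139,933.50.
Interest = £25,300.00, so EBIT − I = £114,633.50.
Degree of combined leverage = contribution ÷ (EBIT − I) = £803,533.50 ÷ £114,633.50 = 7.0096.
EPS therefore changes by 7.0096 × (-11.2%) = -78.5%.

-78.5%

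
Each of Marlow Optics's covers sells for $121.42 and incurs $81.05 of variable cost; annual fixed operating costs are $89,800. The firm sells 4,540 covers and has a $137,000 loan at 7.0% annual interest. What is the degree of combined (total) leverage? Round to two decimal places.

2.18

Contribution at this volume is 4,540 × $40.37 = $183,279.80.
Operating income = contribution − fixed costs = $183,279.80 − $89,800 = $93,479.80. Interest = $9,590.00.
DOL = $183,279.80 ÷ $93,479.80 = 1.9606; DFL = $93,479.80 ÷ $83,889.80 = 1.1143.
DCL = DOL × DFL = 1.9606 × 1.1143 = 2.1847.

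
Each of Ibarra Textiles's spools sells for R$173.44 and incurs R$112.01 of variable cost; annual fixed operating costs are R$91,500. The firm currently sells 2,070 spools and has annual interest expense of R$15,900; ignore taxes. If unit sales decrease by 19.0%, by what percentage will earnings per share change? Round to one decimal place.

At 2,070 units, contribution = 2,070 × R$61.43 = R$127,160.10.
EBIT = R$127,160.10 − R$91,500 = R$35,660.10.
After interest of R$15,900.00, pre-tax earnings = R$19,760.10.
DCL = total CM / (EBIT − I) = R$127,160.10 / R$19,760.10 = 6.4352.
%ΔEPS = DCL × %ΔSales = 6.4352 × -19.0% = -122.3%.

-122.3%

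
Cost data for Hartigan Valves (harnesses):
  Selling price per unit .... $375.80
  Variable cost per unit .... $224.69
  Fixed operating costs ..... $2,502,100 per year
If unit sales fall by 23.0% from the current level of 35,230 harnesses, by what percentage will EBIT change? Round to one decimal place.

-43.4%

At 35,230 units, contribution = 35,230 × $151.11 = $5,323,605.30.
EBIT = $5,323,605.30 − $2,502,100 = $2,821,505.30.
DOL = contribution ÷ EBIT = $5,323,605.30 ÷ $2,821,505.30 = 1.8868.
So EBIT moves 1.8868 × (-23.0%) = -43.4%.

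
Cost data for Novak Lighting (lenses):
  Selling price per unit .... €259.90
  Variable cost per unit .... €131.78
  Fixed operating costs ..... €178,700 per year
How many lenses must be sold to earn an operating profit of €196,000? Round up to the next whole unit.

2,925 lenses

Unit CM = price − variable cost = €259.90 − €131.78 = €128.12.
Required volume = (fixed costs + target profit) ÷ CM = (€178,700 + €196,000) ÷ €128.12 = 2,924.60, so 2,925 lenses.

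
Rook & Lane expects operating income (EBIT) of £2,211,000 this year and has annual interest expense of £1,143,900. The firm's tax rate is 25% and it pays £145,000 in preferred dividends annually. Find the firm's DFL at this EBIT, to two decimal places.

Interest = £1,143,900.00.
Pre-tax preferred-dividend burden = £145,000 ÷ (1 − 0.25) = £193,333.33.
DFL = EBIT ÷ [EBIT − I − D_p/(1−t)] = £2,211,000 ÷ [£2,211,000 − £1,143,900.00 − £193,333.33] = £2,211,000 ÷ £873,766.67 = 2.5304.

2.53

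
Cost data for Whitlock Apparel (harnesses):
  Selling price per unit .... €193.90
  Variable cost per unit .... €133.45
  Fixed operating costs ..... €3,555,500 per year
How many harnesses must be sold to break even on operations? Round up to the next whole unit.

Each unit contributes €193.90 − €133.45 = €60.45.
Break-even Q = €3,555,500 / €60.45 = 58,817.20 → 58,818 harnesses.

58,818 harnesses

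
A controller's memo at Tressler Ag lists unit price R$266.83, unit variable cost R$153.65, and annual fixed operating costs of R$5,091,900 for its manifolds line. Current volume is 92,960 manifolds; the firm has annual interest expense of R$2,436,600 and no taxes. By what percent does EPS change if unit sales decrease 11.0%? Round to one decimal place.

Total contribution margin = 92,960 × R$113.18 = R$10,521,212.80.
EBIT = R$10,521,212.80 − R$5,091,900 = R$5,429,312.80.
After interest of R$2,436,600.00, pre-tax earnings = R$2,992,712.80.
DCL = total CM / (EBIT − I) = R$10,521,212.80 / R$2,992,712.80 = 3.5156.
%ΔEPS = DCL × %ΔSales = 3.5156 × -11.0% = -38.7%.

-38.7%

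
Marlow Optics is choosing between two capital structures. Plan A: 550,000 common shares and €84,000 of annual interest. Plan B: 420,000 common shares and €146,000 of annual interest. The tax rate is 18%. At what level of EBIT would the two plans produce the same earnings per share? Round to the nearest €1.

€346,308

At indifference, (EBIT − 84,000)(1 − t)/550,000 = (EBIT − 146,000)(1 − t)/420,000.
The (1 − t) factor cancels: (EBIT − 84,000) × 420,000 = (EBIT − 146,000) × 550,000.
Solving, EBIT = (146,000·550,000 − 84,000·420,000) / (550,000 − 420,000) = 45,020,000,000 / 130,000 = 346,307.69.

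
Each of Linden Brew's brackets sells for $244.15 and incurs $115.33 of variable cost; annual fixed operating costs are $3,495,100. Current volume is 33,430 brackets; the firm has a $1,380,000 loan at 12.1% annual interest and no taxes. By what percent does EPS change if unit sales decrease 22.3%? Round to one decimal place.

-149.0%

At 33,430 units, contribution = 33,430 × $128.82 = $4,306,452.60.
Operating income = contribution − fixed costs = $4,306,452.60 − $3,495,100 = $811,352.60.
Interest = $166,980.00, so EBIT − I = $644,372.60.
DCL = total CM / (EBIT − I) = $4,306,452.60 / $644,372.60 = 6.6832.
%ΔEPS = DCL × %ΔSales = 6.6832 × -22.3% = -149.0%.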